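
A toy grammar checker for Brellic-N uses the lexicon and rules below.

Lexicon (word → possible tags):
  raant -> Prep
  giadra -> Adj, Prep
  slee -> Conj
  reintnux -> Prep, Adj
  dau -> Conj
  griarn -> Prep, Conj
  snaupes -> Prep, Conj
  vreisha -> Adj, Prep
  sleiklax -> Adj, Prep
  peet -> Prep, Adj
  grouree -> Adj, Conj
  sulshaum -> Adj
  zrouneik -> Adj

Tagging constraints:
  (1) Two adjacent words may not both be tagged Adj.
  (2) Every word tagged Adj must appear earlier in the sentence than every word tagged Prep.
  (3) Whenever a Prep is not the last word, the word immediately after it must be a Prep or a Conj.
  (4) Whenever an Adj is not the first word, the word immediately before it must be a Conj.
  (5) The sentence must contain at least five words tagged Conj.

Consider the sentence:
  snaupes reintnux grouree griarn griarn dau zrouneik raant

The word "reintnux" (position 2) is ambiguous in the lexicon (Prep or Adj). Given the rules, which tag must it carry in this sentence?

Candidates per position — 1:snaupes {Prep,Conj}; 2:reintnux {Prep,Adj}; 3:grouree {Adj,Conj}; 4:griarn {Prep,Conj}; 5:griarn {Prep,Conj}; 6:dau {Conj}; 7:zrouneik {Adj}; 8:raant {Prep}.
Position 1: Prep is ruled out by rule 2; that leaves Conj.
Position 2: Prep is ruled out by rule 2; that leaves Adj.
Position 3: Adj is ruled out by rule 1; that leaves Conj.
Position 4: Prep is ruled out by rule 2; that leaves Conj.
Position 5: Prep is ruled out by rule 2; that leaves Conj.
The unique satisfying tagging is: Conj Adj Conj Conj Conj Conj Adj Prep.
Check: rule 1 ✓; rule 2 ✓; rule 3 ✓; rule 4 ✓; rule 5 ✓.

Adj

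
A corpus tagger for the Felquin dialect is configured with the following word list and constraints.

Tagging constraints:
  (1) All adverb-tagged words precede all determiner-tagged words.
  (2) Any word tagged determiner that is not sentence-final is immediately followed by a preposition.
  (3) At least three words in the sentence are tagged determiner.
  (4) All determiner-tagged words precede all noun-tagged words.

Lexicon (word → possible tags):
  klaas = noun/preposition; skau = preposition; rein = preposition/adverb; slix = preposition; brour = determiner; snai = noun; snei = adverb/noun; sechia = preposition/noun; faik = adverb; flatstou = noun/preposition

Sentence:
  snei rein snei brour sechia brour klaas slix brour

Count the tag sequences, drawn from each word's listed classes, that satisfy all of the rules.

2

Candidates per position — 1:snei {adverb,noun}; 2:rein {preposition,adverb}; 3:snei {adverb,noun}; 4:brour {determiner}; 5:sechia {preposition,noun}; 6:brour {determiner}; 7:klaas {noun,preposition}; 8:slix {preposition}; 9:brour {determiner}.
There are 32 candidate sequences in total.
The sequences that satisfy every rule: adverb preposition adverb determiner preposition determiner preposition preposition determiner; adverb adverb adverb determiner preposition determiner preposition preposition determiner.
Count = 2.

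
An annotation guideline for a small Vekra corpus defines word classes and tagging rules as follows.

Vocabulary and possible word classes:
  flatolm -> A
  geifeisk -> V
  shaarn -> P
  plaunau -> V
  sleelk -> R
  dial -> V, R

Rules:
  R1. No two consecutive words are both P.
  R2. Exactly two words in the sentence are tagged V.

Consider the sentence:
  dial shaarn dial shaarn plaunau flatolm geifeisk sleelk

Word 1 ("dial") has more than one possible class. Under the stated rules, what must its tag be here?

R

Candidates per position — 1:dial {V,R}; 2:shaarn {P}; 3:dial {V,R}; 4:shaarn {P}; 5:plaunau {V}; 6:flatolm {A}; 7:geifeisk {V}; 8:sleelk {R}.
Word 1 cannot be V — rule 2 would then fail for every completion. It is R.
Word 3 cannot be V — rule 2 would then fail for every completion. It is R.
The unique satisfying tagging is: R P R P V A V R.
Verifying each rule — rule 1 ✓; rule 2 ✓.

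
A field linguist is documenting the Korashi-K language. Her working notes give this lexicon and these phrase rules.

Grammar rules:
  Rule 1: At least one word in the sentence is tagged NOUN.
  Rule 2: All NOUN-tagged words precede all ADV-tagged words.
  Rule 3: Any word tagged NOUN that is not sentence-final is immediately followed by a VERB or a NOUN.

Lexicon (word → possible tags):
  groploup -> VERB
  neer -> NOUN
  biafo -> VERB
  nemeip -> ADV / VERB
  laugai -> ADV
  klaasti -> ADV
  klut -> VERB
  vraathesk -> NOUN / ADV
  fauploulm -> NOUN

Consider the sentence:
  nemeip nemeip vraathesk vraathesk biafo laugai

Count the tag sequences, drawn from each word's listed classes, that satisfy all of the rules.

Candidates per position — 1:nemeip {ADV,VERB}; 2:nemeip {ADV,VERB}; 3:vraathesk {NOUN,ADV}; 4:vraathesk {NOUN,ADV}; 5:biafo {VERB}; 6:laugai {ADV}.
There are 16 candidate sequences in total.
The sequences that satisfy every rule: VERB VERB NOUN NOUN VERB ADV.
Count = 1.

1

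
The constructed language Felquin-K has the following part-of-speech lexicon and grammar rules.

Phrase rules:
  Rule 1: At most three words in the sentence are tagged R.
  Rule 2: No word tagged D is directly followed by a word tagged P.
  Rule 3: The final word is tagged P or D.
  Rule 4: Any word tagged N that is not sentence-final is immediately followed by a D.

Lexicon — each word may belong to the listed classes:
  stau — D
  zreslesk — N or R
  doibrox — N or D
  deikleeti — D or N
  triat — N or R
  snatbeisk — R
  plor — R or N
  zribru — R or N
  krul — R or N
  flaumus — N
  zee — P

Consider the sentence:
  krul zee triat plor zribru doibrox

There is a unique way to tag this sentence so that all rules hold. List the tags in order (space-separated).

Candidates per position — 1:krul {R,N}; 2:zee {P}; 3:triat {N,R}; 4:plor {R,N}; 5:zribru {R,N}; 6:doibrox {N,D}.
Position 1: N is ruled out by rule 4; that leaves R.
Position 3: N is ruled out by rule 4; that leaves R.
Position 4: N is ruled out by rule 4; that leaves R.
Position 5: R is ruled out by rule 1; that leaves N.
Position 6: N is ruled out by rule 3; that leaves D.
So the tagging must be: R P R R N D.
Rule-by-rule: rule 1 satisfied; rule 2 satisfied; rule 3 satisfied; rule 4 satisfied.

R P R R N D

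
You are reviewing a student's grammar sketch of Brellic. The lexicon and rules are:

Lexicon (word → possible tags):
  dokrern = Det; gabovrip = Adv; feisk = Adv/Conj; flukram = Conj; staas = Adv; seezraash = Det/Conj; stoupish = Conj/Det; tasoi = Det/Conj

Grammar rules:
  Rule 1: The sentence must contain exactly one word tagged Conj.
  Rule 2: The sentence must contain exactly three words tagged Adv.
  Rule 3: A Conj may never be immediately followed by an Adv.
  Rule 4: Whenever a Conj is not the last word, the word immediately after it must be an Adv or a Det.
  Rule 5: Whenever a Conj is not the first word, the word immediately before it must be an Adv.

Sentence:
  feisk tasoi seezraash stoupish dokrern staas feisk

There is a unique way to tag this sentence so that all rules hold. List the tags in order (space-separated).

Candidates per position — 1:feisk {Adv,Conj}; 2:tasoi {Det,Conj}; 3:seezraash {Det,Conj}; 4:stoupish {Conj,Det}; 5:dokrern {Det}; 6:staas {Adv}; 7:feisk {Adv,Conj}.
If word 1 were Conj, no tagging could satisfy rule 2; so word 1 is Adv.
If word 3 were Conj, no tagging could satisfy rule 5; so word 3 is Det.
If word 4 were Conj, no tagging could satisfy rule 5; so word 4 is Det.
If word 7 were Conj, no tagging could satisfy rule 2; so word 7 is Adv.
If word 2 were Det, no tagging could satisfy rule 1; so word 2 is Conj.
The unique satisfying tagging is: Adv Conj Det Det Det Adv Adv.
Checking: rule 1 ✓; rule 2 ✓; rule 3 ✓; rule 4 ✓; rule 5 ✓.

Adv Conj Det Det Det Adv Adv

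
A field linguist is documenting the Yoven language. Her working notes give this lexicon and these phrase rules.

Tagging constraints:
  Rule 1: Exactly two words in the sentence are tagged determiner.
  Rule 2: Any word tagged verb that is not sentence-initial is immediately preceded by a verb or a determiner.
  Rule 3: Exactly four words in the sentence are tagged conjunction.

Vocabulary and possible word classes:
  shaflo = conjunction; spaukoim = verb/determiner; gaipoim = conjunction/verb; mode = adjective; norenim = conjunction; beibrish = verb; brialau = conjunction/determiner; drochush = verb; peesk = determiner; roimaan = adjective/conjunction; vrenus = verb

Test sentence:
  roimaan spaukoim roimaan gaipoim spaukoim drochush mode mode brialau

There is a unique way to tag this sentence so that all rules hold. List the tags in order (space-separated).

conjunction determiner conjunction conjunction determiner verb adjective adjective conjunction

Candidates per position — 1:roimaan {adjective,conjunction}; 2:spaukoim {verb,determiner}; 3:roimaan {adjective,conjunction}; 4:gaipoim {conjunction,verb}; 5:spaukoim {verb,determiner}; 6:drochush {verb}; 7:mode {adjective}; 8:mode {adjective}; 9:brialau {conjunction,determiner}.
If word 1 were adjective, no tagging could satisfy rule 3; so word 1 is conjunction.
If word 2 were verb, no tagging could satisfy rule 2; so word 2 is determiner.
If word 3 were adjective, no tagging could satisfy rule 3; so word 3 is conjunction.
If word 4 were verb, no tagging could satisfy rule 2; so word 4 is conjunction.
If word 5 were verb, no tagging could satisfy rule 2; so word 5 is determiner.
If word 9 were determiner, no tagging could satisfy rule 1; so word 9 is conjunction.
The unique satisfying tagging is: conjunction determiner conjunction conjunction determiner verb adjective adjective conjunction.
Check: rule 1 ok; rule 2 ok; rule 3 ok.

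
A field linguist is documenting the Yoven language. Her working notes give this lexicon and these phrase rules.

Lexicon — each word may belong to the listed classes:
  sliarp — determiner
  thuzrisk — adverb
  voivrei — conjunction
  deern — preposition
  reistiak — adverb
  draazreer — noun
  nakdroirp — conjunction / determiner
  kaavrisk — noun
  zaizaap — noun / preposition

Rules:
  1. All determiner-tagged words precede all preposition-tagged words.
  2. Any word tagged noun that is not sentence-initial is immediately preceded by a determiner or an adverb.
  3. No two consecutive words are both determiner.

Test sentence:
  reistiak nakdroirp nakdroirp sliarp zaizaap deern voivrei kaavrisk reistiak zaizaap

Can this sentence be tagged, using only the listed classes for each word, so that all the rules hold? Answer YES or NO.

Candidates per position — 1:reistiak {adverb}; 2:nakdroirp {conjunction,determiner}; 3:nakdroirp {conjunction,determiner}; 4:sliarp {determiner}; 5:zaizaap {noun,preposition}; 6:deern {preposition}; 7:voivrei {conjunction}; 8:kaavrisk {noun}; 9:reistiak {adverb}; 10:zaizaap {noun,preposition}.
Rule 2 cannot be satisfied by any choice of tags from the lexicon.
So there is no consistent tagging.

NO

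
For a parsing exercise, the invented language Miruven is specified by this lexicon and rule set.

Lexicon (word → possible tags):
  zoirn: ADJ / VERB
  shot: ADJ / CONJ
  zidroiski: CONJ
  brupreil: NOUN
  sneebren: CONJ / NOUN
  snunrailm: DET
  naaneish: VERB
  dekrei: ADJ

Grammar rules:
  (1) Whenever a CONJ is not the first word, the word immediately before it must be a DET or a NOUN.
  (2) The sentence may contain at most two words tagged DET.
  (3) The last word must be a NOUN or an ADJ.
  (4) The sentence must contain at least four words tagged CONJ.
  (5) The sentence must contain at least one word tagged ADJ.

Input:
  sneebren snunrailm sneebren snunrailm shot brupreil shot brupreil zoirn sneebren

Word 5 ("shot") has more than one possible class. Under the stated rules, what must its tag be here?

Candidates per position — 1:sneebren {CONJ,NOUN}; 2:snunrailm {DET}; 3:sneebren {CONJ,NOUN}; 4:snunrailm {DET}; 5:shot {ADJ,CONJ}; 6:brupreil {NOUN}; 7:shot {ADJ,CONJ}; 8:brupreil {NOUN}; 9:zoirn {ADJ,VERB}; 10:sneebren {CONJ,NOUN}.
If word 10 were CONJ, no tagging could satisfy rule 1; so word 10 is NOUN.
If word 1 were NOUN, no tagging could satisfy rule 4; so word 1 is CONJ.
If word 3 were NOUN, no tagging could satisfy rule 4; so word 3 is CONJ.
If word 5 were ADJ, no tagging could satisfy rule 4; so word 5 is CONJ.
If word 7 were ADJ, no tagging could satisfy rule 4; so word 7 is CONJ.
If word 9 were VERB, no tagging could satisfy rule 5; so word 9 is ADJ.
That leaves exactly one tagging: CONJ DET CONJ DET CONJ NOUN CONJ NOUN ADJ NOUN.
Checking: rule 1 satisfied; rule 2 satisfied; rule 3 satisfied; rule 4 satisfied; rule 5 satisfied.

CONJ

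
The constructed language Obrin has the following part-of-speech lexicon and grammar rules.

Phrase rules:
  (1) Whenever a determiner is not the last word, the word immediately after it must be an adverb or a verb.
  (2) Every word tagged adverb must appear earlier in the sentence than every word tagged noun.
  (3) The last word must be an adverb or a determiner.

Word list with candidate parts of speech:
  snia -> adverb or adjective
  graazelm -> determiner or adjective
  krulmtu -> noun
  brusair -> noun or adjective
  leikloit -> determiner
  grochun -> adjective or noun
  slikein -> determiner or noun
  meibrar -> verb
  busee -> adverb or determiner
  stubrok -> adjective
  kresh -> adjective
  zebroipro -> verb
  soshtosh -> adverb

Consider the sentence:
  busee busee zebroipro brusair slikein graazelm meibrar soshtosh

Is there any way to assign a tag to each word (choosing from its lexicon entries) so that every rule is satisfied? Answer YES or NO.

NO

Candidates per position — 1:busee {adverb,determiner}; 2:busee {adverb,determiner}; 3:zebroipro {verb}; 4:brusair {noun,adjective}; 5:slikein {determiner,noun}; 6:graazelm {determiner,adjective}; 7:meibrar {verb}; 8:soshtosh {adverb}.
Every candidate sequence violates at least one rule; no consistent tagging exists.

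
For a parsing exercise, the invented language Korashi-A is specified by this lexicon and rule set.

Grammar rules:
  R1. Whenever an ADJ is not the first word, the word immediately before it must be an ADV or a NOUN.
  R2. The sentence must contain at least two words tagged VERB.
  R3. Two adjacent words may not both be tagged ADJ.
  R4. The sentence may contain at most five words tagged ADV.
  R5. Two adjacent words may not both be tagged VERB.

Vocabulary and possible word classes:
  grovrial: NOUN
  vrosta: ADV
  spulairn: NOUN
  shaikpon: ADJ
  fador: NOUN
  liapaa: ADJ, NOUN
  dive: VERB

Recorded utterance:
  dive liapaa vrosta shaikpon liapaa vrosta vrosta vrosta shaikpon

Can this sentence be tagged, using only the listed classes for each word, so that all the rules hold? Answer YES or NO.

NO

Candidates per position — 1:dive {VERB}; 2:liapaa {ADJ,NOUN}; 3:vrosta {ADV}; 4:shaikpon {ADJ}; 5:liapaa {ADJ,NOUN}; 6:vrosta {ADV}; 7:vrosta {ADV}; 8:vrosta {ADV}; 9:shaikpon {ADJ}.
Rule 2 cannot be satisfied by any choice of tags from the lexicon.
So there is no consistent tagging.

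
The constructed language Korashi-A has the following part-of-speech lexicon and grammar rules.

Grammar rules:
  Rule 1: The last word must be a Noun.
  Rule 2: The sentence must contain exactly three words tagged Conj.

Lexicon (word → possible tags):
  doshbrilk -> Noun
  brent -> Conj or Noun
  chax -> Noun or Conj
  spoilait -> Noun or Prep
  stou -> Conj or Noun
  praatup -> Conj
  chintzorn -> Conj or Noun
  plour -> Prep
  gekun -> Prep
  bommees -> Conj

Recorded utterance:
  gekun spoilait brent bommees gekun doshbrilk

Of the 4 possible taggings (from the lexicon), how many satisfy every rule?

Candidates per position — 1:gekun {Prep}; 2:spoilait {Noun,Prep}; 3:brent {Conj,Noun}; 4:bommees {Conj}; 5:gekun {Prep}; 6:doshbrilk {Noun}.
There are 4 candidate sequences in total.
Rule 2 cannot be satisfied by any choice of tags from the lexicon.
So there is no consistent tagging.
Count = 0.

0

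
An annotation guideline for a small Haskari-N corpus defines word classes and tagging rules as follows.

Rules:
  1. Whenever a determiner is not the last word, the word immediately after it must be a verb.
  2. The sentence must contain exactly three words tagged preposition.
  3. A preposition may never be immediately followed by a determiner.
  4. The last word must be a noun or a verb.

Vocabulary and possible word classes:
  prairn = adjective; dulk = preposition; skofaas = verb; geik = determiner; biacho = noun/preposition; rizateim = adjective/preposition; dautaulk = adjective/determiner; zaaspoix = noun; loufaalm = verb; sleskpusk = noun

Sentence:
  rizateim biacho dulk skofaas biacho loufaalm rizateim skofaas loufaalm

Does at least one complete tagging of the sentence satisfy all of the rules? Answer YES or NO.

YES

Candidates per position — 1:rizateim {adjective,preposition}; 2:biacho {noun,preposition}; 3:dulk {preposition}; 4:skofaas {verb}; 5:biacho {noun,preposition}; 6:loufaalm {verb}; 7:rizateim {adjective,preposition}; 8:skofaas {verb}; 9:loufaalm {verb}.
One satisfying assignment: adjective preposition preposition verb noun verb preposition verb verb.
Check: rule 1 holds; rule 2 holds; rule 3 holds; rule 4 holds.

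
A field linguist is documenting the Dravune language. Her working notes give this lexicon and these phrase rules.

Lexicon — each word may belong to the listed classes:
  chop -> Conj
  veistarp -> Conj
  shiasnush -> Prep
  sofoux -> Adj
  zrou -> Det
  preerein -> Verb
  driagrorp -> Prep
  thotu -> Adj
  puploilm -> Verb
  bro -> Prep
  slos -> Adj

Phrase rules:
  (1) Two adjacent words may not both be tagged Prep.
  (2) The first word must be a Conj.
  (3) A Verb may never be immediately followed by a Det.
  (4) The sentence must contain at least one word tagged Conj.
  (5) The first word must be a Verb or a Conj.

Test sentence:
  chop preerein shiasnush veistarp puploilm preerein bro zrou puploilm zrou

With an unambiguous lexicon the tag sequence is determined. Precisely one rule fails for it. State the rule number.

Fixed tagging: Conj Verb Prep Conj Verb Verb Prep Det Verb Det.
Rule check: R1 ok, R2 ok, R3 fails, R4 ok, R5 ok.
Only rule 3 fails.

3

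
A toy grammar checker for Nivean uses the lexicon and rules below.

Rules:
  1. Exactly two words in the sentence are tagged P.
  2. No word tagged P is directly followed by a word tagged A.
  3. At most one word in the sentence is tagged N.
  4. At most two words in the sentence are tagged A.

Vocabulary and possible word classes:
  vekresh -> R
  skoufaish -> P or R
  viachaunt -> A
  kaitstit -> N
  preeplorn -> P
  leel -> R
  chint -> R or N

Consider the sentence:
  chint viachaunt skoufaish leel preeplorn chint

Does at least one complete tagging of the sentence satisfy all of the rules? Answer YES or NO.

YES

Candidates per position — 1:chint {R,N}; 2:viachaunt {A}; 3:skoufaish {P,R}; 4:leel {R}; 5:preeplorn {P}; 6:chint {R,N}.
One satisfying assignment: N A P R P R.
Checking: rule 1 holds; rule 2 holds; rule 3 holds; rule 4 holds.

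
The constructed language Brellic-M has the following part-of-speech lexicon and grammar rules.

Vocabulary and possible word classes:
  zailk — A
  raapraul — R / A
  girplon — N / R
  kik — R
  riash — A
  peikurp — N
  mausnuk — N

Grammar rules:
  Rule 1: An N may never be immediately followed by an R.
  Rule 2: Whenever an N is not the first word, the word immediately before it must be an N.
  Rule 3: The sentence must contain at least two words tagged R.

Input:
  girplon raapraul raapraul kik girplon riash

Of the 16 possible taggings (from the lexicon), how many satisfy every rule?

Candidates per position — 1:girplon {N,R}; 2:raapraul {R,A}; 3:raapraul {R,A}; 4:kik {R}; 5:girplon {N,R}; 6:riash {A}.
There are 16 candidate sequences in total.
Checking each against the rules leaves 6 sequences.
Count = 6.

6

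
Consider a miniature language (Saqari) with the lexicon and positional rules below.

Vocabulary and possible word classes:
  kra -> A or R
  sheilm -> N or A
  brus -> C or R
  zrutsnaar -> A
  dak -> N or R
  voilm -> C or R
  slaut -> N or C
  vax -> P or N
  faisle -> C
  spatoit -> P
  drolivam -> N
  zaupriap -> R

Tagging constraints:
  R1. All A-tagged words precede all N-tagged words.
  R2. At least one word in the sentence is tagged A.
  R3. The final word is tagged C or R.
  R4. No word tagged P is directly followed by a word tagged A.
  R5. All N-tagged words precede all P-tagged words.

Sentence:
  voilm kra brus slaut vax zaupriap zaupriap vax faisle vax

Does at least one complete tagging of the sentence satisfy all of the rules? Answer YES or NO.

Candidates per position — 1:voilm {C,R}; 2:kra {A,R}; 3:brus {C,R}; 4:slaut {N,C}; 5:vax {P,N}; 6:zaupriap {R}; 7:zaupriap {R}; 8:vax {P,N}; 9:faisle {C}; 10:vax {P,N}.
Rule 3 cannot be satisfied by any choice of tags from the lexicon.
So there is no consistent tagging.

NO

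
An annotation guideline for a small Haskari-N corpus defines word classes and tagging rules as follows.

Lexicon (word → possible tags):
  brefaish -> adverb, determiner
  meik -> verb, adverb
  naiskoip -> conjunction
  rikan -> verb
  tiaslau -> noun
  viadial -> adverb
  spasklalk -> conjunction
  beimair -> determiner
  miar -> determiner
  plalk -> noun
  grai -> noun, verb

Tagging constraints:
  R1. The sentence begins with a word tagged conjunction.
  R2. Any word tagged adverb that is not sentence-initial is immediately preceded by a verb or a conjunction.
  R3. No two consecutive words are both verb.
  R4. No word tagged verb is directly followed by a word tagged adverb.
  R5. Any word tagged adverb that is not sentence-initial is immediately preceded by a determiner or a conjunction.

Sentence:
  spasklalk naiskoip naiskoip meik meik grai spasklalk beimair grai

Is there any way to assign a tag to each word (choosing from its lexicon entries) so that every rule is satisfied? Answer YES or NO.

Candidates per position — 1:spasklalk {conjunction}; 2:naiskoip {conjunction}; 3:naiskoip {conjunction}; 4:meik {verb,adverb}; 5:meik {verb,adverb}; 6:grai {noun,verb}; 7:spasklalk {conjunction}; 8:beimair {determiner}; 9:grai {noun,verb}.
One satisfying assignment: conjunction conjunction conjunction adverb verb noun conjunction determiner noun.
Rule-by-rule: rule 1 holds; rule 2 holds; rule 3 holds; rule 4 holds; rule 5 holds.

YES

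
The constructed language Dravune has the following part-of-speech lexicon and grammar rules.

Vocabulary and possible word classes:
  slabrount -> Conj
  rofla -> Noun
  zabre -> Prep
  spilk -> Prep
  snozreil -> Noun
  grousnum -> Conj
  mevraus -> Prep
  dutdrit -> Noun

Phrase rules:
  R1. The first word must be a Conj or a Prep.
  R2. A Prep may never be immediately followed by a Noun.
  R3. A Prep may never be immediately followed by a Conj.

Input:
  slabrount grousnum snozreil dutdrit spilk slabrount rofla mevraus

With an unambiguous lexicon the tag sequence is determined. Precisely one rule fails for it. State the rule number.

Fixed tagging: Conj Conj Noun Noun Prep Conj Noun Prep.
Applying the rules: R1 pass, R2 pass, R3 fail.
Only rule 3 fails.

3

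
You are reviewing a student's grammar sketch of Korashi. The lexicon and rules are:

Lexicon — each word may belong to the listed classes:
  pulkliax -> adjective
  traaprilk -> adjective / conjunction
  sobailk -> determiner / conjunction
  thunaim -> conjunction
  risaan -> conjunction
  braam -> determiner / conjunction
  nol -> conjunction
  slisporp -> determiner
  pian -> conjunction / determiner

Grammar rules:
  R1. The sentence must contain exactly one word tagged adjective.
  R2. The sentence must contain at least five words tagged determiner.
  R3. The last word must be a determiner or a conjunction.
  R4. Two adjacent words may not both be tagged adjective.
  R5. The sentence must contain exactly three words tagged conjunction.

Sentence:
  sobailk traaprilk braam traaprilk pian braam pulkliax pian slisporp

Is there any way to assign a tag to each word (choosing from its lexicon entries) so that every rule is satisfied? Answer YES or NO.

Candidates per position — 1:sobailk {determiner,conjunction}; 2:traaprilk {adjective,conjunction}; 3:braam {determiner,conjunction}; 4:traaprilk {adjective,conjunction}; 5:pian {conjunction,determiner}; 6:braam {determiner,conjunction}; 7:pulkliax {adjective}; 8:pian {conjunction,determiner}; 9:slisporp {determiner}.
One satisfying assignment: determiner conjunction determiner conjunction determiner determiner adjective conjunction determiner.
Rule-by-rule: rule 1 holds; rule 2 holds; rule 3 holds; rule 4 holds; rule 5 holds.

YES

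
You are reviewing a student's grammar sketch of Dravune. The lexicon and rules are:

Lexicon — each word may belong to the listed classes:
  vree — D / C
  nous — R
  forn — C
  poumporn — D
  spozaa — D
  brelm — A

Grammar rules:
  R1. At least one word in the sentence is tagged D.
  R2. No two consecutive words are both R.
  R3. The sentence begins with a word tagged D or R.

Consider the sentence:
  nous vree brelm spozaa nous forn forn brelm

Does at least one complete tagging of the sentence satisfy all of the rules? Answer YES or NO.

Candidates per position — 1:nous {R}; 2:vree {D,C}; 3:brelm {A}; 4:spozaa {D}; 5:nous {R}; 6:forn {C}; 7:forn {C}; 8:brelm {A}.
One satisfying assignment: R D A D R C C A.
Check: rule 1 holds; rule 2 holds; rule 3 holds.

YES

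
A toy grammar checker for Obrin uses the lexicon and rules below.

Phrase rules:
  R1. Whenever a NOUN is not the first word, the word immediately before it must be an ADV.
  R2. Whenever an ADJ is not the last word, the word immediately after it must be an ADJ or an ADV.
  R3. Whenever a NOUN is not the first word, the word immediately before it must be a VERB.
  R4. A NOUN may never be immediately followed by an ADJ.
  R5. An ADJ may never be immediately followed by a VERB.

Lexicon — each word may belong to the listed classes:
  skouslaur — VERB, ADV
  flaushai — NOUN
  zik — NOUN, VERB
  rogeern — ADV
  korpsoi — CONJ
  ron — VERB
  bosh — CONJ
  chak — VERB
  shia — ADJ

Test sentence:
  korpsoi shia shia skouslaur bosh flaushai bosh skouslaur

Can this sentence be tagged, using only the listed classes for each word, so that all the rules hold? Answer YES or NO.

Candidates per position — 1:korpsoi {CONJ}; 2:shia {ADJ}; 3:shia {ADJ}; 4:skouslaur {VERB,ADV}; 5:bosh {CONJ}; 6:flaushai {NOUN}; 7:bosh {CONJ}; 8:skouslaur {VERB,ADV}.
Rule 1 cannot be satisfied by any choice of tags from the lexicon.
So there is no consistent tagging.

NO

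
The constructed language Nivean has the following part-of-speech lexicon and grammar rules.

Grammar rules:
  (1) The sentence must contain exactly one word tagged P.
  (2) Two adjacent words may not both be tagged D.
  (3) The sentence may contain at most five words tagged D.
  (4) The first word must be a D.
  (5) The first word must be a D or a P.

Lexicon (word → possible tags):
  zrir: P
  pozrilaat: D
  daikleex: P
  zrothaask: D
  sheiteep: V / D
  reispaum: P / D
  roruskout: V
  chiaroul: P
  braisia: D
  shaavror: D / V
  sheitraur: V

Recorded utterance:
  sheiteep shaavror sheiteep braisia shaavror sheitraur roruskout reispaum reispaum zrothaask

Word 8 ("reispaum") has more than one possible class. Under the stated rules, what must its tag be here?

D

Candidates per position — 1:sheiteep {V,D}; 2:shaavror {D,V}; 3:sheiteep {V,D}; 4:braisia {D}; 5:shaavror {D,V}; 6:sheitraur {V}; 7:roruskout {V}; 8:reispaum {P,D}; 9:reispaum {P,D}; 10:zrothaask {D}.
Word 1 cannot be V — rule 4 would then fail for every completion. It is D.
Word 2 cannot be D — rule 2 would then fail for every completion. It is V.
Word 3 cannot be D — rule 2 would then fail for every completion. It is V.
Word 5 cannot be D — rule 2 would then fail for every completion. It is V.
Word 9 cannot be D — rule 2 would then fail for every completion. It is P.
Word 8 cannot be P — rule 1 would then fail for every completion. It is D.
The unique satisfying tagging is: D V V D V V V D P D.
Check: rule 1 ok; rule 2 ok; rule 3 ok; rule 4 ok; rule 5 ok.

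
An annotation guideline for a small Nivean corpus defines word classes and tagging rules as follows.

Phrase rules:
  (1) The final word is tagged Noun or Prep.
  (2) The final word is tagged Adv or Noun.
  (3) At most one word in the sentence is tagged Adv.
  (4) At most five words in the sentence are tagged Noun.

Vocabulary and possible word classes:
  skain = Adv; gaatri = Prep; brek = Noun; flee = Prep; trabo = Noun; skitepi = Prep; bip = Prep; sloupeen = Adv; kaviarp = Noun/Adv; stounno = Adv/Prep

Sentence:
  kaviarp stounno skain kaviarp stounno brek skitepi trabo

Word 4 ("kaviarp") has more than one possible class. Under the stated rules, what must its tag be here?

Candidates per position — 1:kaviarp {Noun,Adv}; 2:stounno {Adv,Prep}; 3:skain {Adv}; 4:kaviarp {Noun,Adv}; 5:stounno {Adv,Prep}; 6:brek {Noun}; 7:skitepi {Prep}; 8:trabo {Noun}.
At position 1, choosing Adv makes rule 3 impossible to satisfy; hence Noun.
At position 2, choosing Adv makes rule 3 impossible to satisfy; hence Prep.
At position 4, choosing Adv makes rule 3 impossible to satisfy; hence Noun.
At position 5, choosing Adv makes rule 3 impossible to satisfy; hence Prep.
The only consistent sequence is: Noun Prep Adv Noun Prep Noun Prep Noun.
Checking: rule 1 ok; rule 2 ok; rule 3 ok; rule 4 ok.

Noun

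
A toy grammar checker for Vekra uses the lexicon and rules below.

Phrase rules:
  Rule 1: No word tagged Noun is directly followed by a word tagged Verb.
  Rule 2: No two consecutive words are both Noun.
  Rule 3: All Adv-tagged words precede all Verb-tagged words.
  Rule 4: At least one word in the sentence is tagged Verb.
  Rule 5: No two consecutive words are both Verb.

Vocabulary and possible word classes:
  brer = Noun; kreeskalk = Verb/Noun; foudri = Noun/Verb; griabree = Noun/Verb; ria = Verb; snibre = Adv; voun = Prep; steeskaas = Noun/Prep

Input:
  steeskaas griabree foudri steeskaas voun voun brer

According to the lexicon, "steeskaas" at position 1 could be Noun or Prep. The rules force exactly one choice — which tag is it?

Candidates per position — 1:steeskaas {Noun,Prep}; 2:griabree {Noun,Verb}; 3:foudri {Noun,Verb}; 4:steeskaas {Noun,Prep}; 5:voun {Prep}; 6:voun {Prep}; 7:brer {Noun}.
Position 1: the remaining choice is settled jointly with positions 2, 3, 4 — only Prep at position 1 is part of a tagging that satisfies every rule.
That leaves exactly one tagging: Prep Verb Noun Prep Prep Prep Noun.
Verifying each rule — rule 1 ✓; rule 2 ✓; rule 3 ✓; rule 4 ✓; rule 5 ✓.

Prep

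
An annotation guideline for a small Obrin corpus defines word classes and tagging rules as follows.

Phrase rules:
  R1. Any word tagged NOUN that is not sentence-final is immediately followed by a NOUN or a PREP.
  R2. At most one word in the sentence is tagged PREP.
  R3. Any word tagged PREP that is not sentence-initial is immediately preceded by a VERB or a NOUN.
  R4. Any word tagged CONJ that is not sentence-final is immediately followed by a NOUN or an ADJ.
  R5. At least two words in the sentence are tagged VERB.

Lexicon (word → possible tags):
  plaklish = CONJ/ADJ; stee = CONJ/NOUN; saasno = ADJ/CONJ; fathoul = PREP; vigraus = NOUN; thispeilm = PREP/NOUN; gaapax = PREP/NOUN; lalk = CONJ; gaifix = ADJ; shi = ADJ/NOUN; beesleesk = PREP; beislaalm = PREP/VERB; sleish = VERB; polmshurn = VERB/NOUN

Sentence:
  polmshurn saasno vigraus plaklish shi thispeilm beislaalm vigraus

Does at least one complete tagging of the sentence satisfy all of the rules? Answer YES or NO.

Candidates per position — 1:polmshurn {VERB,NOUN}; 2:saasno {ADJ,CONJ}; 3:vigraus {NOUN}; 4:plaklish {CONJ,ADJ}; 5:shi {ADJ,NOUN}; 6:thispeilm {PREP,NOUN}; 7:beislaalm {PREP,VERB}; 8:vigraus {NOUN}.
Rule 1 cannot be satisfied by any choice of tags from the lexicon.
So there is no consistent tagging.

NO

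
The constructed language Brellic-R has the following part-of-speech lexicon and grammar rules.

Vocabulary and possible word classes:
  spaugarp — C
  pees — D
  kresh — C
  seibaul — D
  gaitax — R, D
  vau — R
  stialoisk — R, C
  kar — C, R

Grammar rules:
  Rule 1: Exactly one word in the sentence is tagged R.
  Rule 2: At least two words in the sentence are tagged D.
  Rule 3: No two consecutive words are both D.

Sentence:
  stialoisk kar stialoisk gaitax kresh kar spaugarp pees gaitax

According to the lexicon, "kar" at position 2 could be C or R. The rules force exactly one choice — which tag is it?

C

Candidates per position — 1:stialoisk {R,C}; 2:kar {C,R}; 3:stialoisk {R,C}; 4:gaitax {R,D}; 5:kresh {C}; 6:kar {C,R}; 7:spaugarp {C}; 8:pees {D}; 9:gaitax {R,D}.
At position 9, choosing D makes rule 3 impossible to satisfy; hence R.
At position 1, choosing R makes rule 1 impossible to satisfy; hence C.
At position 2, choosing R makes rule 1 impossible to satisfy; hence C.
At position 3, choosing R makes rule 1 impossible to satisfy; hence C.
At position 4, choosing R makes rule 1 impossible to satisfy; hence D.
At position 6, choosing R makes rule 1 impossible to satisfy; hence C.
The unique satisfying tagging is: C C C D C C C D R.
Verifying each rule — rule 1 holds; rule 2 holds; rule 3 holds.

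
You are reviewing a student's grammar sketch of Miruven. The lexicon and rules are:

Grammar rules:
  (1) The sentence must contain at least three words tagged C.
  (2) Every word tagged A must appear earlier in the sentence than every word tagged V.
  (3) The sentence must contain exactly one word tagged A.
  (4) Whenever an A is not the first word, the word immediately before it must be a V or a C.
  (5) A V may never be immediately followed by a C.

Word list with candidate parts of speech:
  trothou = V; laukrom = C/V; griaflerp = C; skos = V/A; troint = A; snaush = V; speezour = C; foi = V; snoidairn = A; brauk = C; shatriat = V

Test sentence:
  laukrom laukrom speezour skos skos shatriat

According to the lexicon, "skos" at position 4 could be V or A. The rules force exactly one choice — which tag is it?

Candidates per position — 1:laukrom {C,V}; 2:laukrom {C,V}; 3:speezour {C}; 4:skos {V,A}; 5:skos {V,A}; 6:shatriat {V}.
Position 1: tagging it V would leave rule 1 unsatisfiable, so it must be C.
Position 2: tagging it V would leave rule 1 unsatisfiable, so it must be C.
Position 4: the remaining choice is settled jointly with positions 5 — only A at position 4 is part of a tagging that satisfies every rule.
So the tagging must be: C C C A V V.
Checking: rule 1 ok; rule 2 ok; rule 3 ok; rule 4 ok; rule 5 ok.

A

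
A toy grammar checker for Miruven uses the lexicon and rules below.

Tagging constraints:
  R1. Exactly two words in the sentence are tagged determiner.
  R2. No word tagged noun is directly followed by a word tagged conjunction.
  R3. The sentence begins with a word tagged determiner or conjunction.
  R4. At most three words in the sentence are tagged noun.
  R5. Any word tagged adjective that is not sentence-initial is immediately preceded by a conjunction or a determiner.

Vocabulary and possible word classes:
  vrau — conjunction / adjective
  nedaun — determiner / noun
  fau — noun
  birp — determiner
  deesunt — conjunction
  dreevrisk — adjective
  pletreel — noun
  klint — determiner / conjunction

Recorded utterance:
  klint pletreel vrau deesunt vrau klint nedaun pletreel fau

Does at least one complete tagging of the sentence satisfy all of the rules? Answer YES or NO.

Candidates per position — 1:klint {determiner,conjunction}; 2:pletreel {noun}; 3:vrau {conjunction,adjective}; 4:deesunt {conjunction}; 5:vrau {conjunction,adjective}; 6:klint {determiner,conjunction}; 7:nedaun {determiner,noun}; 8:pletreel {noun}; 9:fau {noun}.
Every candidate sequence violates at least one rule; no consistent tagging exists.

NO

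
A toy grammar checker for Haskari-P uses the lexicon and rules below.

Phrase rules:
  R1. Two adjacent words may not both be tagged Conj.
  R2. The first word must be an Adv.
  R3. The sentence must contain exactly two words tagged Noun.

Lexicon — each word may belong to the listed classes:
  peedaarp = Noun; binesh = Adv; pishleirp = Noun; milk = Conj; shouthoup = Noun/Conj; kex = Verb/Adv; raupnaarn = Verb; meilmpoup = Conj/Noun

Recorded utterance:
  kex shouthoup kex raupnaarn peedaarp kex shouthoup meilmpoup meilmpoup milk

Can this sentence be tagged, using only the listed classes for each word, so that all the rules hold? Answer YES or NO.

NO

Candidates per position — 1:kex {Verb,Adv}; 2:shouthoup {Noun,Conj}; 3:kex {Verb,Adv}; 4:raupnaarn {Verb}; 5:peedaarp {Noun}; 6:kex {Verb,Adv}; 7:shouthoup {Noun,Conj}; 8:meilmpoup {Conj,Noun}; 9:meilmpoup {Conj,Noun}; 10:milk {Conj}.
Every candidate sequence violates at least one rule; no consistent tagging exists.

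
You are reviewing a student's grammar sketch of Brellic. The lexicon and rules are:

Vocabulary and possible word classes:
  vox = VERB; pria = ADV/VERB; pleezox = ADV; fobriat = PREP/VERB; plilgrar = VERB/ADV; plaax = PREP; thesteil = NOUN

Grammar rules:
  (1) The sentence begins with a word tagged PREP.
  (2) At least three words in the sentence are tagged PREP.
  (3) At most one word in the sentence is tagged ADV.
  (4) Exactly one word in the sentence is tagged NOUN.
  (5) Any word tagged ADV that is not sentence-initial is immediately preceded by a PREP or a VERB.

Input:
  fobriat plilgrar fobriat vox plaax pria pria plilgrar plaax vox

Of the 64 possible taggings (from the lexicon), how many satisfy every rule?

0

Candidates per position — 1:fobriat {PREP,VERB}; 2:plilgrar {VERB,ADV}; 3:fobriat {PREP,VERB}; 4:vox {VERB}; 5:plaax {PREP}; 6:pria {ADV,VERB}; 7:pria {ADV,VERB}; 8:plilgrar {VERB,ADV}; 9:plaax {PREP}; 10:vox {VERB}.
There are 64 candidate sequences in total.
Rule 4 cannot be satisfied by any choice of tags from the lexicon.
So there is no consistent tagging.
Count = 0.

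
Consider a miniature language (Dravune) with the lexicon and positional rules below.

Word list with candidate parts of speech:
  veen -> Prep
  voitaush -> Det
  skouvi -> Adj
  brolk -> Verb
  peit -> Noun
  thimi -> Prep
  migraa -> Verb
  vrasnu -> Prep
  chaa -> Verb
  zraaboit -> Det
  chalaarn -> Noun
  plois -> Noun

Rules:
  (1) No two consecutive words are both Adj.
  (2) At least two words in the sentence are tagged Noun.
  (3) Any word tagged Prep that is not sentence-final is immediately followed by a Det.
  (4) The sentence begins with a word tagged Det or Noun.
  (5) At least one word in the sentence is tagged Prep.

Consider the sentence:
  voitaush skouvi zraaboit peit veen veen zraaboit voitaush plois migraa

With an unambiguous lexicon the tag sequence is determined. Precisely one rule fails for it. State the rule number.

3

Fixed tagging: Det Adj Det Noun Prep Prep Det Det Noun Verb.
Checking each rule: R1 ✓, R2 ✓, R3 ✗, R4 ✓, R5 ✓.
Only rule 3 fails.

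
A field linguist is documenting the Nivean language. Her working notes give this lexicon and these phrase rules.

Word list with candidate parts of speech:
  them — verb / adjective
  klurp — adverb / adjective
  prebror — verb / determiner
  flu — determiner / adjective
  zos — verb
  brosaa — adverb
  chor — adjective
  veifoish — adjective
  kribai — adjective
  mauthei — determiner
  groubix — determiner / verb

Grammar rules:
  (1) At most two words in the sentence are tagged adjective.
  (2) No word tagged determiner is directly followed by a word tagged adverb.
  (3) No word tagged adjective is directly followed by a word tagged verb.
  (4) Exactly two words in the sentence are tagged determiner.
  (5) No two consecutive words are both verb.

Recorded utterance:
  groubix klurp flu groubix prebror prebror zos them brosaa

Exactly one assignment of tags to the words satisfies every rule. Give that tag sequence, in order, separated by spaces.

Candidates per position — 1:groubix {determiner,verb}; 2:klurp {adverb,adjective}; 3:flu {determiner,adjective}; 4:groubix {determiner,verb}; 5:prebror {verb,determiner}; 6:prebror {verb,determiner}; 7:zos {verb}; 8:them {verb,adjective}; 9:brosaa {adverb}.
Position 6: verb is ruled out by rule 5; that leaves determiner.
Position 8: verb is ruled out by rule 5; that leaves adjective.
The remaining ambiguous positions (1, 2, 3, 4, 5) are resolved jointly — only one combination satisfies every rule.
So the tagging must be: verb adverb adjective determiner verb determiner verb adjective adverb.
Checking: rule 1 satisfied; rule 2 satisfied; rule 3 satisfied; rule 4 satisfied; rule 5 satisfied.

verb adverb adjective determiner verb determiner verb adjective adverb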